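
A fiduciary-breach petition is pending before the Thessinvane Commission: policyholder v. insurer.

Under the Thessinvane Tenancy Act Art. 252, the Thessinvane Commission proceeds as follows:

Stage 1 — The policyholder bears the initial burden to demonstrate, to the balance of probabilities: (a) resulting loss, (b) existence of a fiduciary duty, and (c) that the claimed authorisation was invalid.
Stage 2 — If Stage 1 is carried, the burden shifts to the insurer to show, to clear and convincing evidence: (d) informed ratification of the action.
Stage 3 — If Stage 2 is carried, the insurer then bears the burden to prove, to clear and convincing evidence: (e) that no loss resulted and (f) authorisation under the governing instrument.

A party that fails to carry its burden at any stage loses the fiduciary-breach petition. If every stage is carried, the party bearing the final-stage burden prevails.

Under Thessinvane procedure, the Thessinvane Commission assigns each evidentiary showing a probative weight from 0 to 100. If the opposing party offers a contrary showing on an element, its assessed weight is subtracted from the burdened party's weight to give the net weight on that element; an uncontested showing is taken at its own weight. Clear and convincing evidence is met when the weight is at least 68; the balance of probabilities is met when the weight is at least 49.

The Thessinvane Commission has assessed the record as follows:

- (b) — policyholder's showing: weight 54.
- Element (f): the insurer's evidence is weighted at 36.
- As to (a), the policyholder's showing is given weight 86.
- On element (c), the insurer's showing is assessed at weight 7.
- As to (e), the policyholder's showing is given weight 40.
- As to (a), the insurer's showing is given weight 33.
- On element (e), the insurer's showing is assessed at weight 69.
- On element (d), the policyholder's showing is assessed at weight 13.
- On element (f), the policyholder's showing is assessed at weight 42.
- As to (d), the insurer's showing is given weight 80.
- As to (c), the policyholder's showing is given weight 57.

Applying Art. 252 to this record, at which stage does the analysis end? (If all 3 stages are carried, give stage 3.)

stage 2

At Stage 1 the policyholder must meet the balance of probabilities (weight is at least 49): on (a) the weight is 86 less the opposing 33 gives net 53, which does reach 49, so (a) meets the standard; on (b) the weight is 54, which does reach 49, so (b) meets the standard; on (c) the weight is 57 less the opposing 7 gives net 50, ≥ 49, so (c) meets the standard.
  Stage 1 carried; the burden shifts to the insurer.
At Stage 2 the insurer must meet clear and convincing evidence (weight is at least 68): on (d) the weight is 80 less the opposing 13 gives net 67, which does not reach 68, so (d) does not meet the standard.
  Stage 2 not carried; the insurer fails its burden.
The analysis ends at Stage 2; the policyholder prevails.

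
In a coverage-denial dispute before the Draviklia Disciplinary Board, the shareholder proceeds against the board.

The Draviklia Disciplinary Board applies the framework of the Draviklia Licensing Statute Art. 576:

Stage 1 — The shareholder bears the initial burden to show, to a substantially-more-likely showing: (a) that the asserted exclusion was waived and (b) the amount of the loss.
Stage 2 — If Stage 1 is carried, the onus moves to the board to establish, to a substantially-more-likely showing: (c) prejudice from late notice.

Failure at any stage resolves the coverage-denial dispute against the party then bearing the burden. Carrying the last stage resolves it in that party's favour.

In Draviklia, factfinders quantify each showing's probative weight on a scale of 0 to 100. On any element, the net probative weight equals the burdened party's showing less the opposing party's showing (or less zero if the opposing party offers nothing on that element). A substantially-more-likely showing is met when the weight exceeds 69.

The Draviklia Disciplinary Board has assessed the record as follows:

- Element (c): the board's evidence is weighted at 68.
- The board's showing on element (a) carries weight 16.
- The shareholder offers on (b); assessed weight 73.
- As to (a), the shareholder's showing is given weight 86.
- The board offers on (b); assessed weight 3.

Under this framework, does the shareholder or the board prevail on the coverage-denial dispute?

shareholder

Stage 1 (shareholder, a substantially-more-likely showing, weight exceeds 69): (a) net 86−16=70 > 69 — meets; (b) net 73−3=70 > 69 — meets.
  The shareholder carries Stage 1; the board now bears the burden.
Stage 2 (board, a substantially-more-likely showing, weight exceeds 69): (c) 68 ≤ 69 — fails.
  Stage 2 not carried; the board fails its burden.
The analysis ends at Stage 2; the shareholder prevails.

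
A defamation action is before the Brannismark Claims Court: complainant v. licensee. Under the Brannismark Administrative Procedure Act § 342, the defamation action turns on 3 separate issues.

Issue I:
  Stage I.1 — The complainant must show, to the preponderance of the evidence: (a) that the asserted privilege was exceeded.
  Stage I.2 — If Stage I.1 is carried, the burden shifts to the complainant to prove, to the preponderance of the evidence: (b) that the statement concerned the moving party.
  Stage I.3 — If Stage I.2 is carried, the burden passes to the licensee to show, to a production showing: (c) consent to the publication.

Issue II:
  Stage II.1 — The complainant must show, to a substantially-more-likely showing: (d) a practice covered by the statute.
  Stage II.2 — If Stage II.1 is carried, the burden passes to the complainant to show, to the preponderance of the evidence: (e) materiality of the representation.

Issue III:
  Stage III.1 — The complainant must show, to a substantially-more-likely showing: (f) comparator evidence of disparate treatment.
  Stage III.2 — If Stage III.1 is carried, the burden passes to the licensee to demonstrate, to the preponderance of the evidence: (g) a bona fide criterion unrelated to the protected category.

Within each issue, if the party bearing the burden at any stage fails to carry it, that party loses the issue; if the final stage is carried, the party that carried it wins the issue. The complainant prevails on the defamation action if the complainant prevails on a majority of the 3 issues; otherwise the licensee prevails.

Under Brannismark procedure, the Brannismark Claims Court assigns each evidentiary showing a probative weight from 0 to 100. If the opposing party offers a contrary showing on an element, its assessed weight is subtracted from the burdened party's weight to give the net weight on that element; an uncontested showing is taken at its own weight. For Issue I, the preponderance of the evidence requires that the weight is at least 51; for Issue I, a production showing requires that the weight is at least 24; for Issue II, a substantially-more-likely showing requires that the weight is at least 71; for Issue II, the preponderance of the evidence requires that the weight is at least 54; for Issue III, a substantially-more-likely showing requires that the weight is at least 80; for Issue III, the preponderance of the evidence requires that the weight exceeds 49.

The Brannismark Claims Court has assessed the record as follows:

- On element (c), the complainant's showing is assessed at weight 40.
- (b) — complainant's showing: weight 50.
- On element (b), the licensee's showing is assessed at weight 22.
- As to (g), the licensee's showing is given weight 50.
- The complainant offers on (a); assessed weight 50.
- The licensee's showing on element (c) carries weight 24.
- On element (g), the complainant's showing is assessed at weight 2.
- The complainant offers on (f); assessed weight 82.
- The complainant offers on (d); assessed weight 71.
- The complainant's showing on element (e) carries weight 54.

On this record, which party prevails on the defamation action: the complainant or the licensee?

complainant

— Issue I —
Stage I.1 (complainant, the preponderance of the evidence, weight is at least 51): (a) 50 < 51 — fails.
  Not every element is met, so the complainant fails to carry Stage I.1.
So the licensee prevails on this issue.
— Issue II —
Stage II.1 — burden on complainant; standard: a substantially-more-likely showing (weight is at least 71).
    (d): 71 ≥ 71 [met]
  All elements met. The complainant retains the burden for Stage II.2.
Stage II.2 — burden on complainant; standard: the preponderance of the evidence (weight is at least 54).
    (e): 54 ≥ 54 [met]
  All elements met at the final stage.
All stages carried — the complainant prevails on this issue.
— Issue III —
Stage III.1 — burden on complainant; standard: a substantially-more-likely showing (weight is at least 80).
    (f): 82 ≥ 80 [met]
  Stage III.1 carried; the burden shifts to the licensee.
Stage III.2 — burden on licensee; standard: the preponderance of the evidence (weight exceeds 49).
    (g): 50 − 2 = 48 ≤ 49 [not met]
  Not every element is met, so the licensee fails to carry Stage III.2.
The analysis ends at Stage III.2; the complainant prevails on this issue.
Per-issue: Issue I → licensee; Issue II → complainant; Issue III → complainant. The complainant must prevail on a majority of issues; overall, the complainant prevails.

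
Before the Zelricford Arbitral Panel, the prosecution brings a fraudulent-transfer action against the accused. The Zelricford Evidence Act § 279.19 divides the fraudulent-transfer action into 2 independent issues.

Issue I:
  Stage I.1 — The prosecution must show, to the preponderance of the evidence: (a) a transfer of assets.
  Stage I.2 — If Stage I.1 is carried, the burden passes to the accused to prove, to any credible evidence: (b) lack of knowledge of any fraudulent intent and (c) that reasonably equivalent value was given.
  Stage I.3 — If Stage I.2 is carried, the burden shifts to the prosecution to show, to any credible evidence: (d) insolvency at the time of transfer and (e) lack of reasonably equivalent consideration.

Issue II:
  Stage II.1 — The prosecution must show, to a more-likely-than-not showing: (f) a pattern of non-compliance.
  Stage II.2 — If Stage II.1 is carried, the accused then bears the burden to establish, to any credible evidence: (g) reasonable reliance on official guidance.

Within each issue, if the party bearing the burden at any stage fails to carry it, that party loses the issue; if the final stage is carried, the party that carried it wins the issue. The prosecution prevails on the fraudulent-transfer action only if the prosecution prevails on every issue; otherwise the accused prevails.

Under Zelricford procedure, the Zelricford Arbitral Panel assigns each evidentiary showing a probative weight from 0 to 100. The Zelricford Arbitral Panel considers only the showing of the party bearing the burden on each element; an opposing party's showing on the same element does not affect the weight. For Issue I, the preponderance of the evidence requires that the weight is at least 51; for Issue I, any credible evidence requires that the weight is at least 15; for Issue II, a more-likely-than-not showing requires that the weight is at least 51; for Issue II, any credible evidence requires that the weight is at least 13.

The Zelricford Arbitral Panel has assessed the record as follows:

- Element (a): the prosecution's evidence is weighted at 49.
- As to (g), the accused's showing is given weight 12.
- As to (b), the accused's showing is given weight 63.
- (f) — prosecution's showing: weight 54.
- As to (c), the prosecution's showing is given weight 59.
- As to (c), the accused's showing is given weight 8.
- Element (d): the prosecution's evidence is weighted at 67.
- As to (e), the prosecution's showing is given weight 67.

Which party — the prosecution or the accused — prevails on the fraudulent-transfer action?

— Issue I —
Stage I.1 — burden on prosecution; standard: the preponderance of the evidence (weight is at least 51).
    (a): 49 < 51 [not met]
  Stage I.1 not carried; the prosecution fails its burden.
The accused prevails on this issue.
— Issue II —
At Stage II.1 the prosecution must meet a more-likely-than-not showing (weight is at least 51): on (f) the weight is 54, ≥ 51, so (f) meets the standard.
  Stage II.1 carried; the burden shifts to the accused.
At Stage II.2 the accused must meet any credible evidence (weight is at least 13): on (g) the weight is 12, which does not reach 13, so (g) does not meet the standard.
  Not every element is met, so the accused fails to carry Stage II.2.
So the prosecution prevails on this issue.
Per-issue: Issue I → accused; Issue II → prosecution. The prosecution must prevail on every issue; overall, the accused prevails.

accused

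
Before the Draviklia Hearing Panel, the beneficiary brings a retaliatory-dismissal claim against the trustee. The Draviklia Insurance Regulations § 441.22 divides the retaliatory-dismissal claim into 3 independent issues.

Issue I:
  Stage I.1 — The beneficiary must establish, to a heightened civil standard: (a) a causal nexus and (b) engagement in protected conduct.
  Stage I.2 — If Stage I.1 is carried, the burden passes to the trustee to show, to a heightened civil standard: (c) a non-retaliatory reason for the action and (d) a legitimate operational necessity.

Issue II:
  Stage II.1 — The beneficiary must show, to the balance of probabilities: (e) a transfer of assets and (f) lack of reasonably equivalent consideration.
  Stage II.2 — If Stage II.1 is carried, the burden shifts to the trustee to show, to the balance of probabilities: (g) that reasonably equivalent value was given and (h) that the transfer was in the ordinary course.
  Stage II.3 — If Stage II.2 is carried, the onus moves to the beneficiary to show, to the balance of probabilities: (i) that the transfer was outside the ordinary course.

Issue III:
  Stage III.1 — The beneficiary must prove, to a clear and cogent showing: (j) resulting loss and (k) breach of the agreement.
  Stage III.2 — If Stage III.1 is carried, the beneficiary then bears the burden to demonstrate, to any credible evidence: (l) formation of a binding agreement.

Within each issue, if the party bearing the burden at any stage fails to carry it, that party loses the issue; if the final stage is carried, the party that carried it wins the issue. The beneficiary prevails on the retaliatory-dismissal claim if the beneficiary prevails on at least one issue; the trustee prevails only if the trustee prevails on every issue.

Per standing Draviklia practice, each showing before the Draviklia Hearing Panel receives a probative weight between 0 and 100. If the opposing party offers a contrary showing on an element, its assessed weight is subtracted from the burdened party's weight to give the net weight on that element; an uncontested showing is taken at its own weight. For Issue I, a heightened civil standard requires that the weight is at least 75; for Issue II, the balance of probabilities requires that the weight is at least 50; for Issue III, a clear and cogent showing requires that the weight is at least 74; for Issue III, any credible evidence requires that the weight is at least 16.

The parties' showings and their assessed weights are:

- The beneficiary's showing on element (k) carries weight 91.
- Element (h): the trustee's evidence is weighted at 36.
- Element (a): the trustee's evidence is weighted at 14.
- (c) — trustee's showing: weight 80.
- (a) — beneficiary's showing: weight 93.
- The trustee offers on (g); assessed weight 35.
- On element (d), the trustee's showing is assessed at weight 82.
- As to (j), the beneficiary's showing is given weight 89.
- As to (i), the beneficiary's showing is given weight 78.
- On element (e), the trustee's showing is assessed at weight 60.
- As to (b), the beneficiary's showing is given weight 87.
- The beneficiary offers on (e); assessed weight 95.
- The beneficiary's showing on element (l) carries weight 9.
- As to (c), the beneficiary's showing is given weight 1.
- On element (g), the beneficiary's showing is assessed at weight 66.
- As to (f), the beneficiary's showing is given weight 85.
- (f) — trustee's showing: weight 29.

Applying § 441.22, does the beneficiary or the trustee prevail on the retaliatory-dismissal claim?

trustee

— Issue I —
At Stage I.1 the beneficiary must meet a heightened civil standard (weight is at least 75): on (a) the weight is 93 less the opposing 14 gives net 79, ≥ 75, so (a) meets the standard; on (b) the weight is 87, ≥ 75, so (b) meets the standard.
  Stage I.1 carried; the burden shifts to the trustee.
At Stage I.2 the trustee must meet a heightened civil standard (weight is at least 75): on (c) the weight is 80 less the opposing 1 gives net 79, which does reach 75, so (c) meets the standard; on (d) the weight is 82, which does reach 75, so (d) meets the standard.
  The trustee carries the last stage.
With every stage satisfied, the trustee prevails on this issue.
— Issue II —
Stage II.1 (beneficiary, the balance of probabilities, weight is at least 50): (e) net 95−60=35 < 50 — fails; (f) net 85−29=56 ≥ 50 — meets.
  The beneficiary does not carry Stage II.1.
So the trustee prevails on this issue.
— Issue III —
At Stage III.1 the beneficiary must meet a clear and cogent showing (weight is at least 74): on (j) the weight is 89, ≥ 74, so (j) meets the standard; on (k) the weight is 91, which does reach 74, so (k) meets the standard.
  Stage III.1 carried; the burden remains with the beneficiary.
At Stage III.2 the beneficiary must meet any credible evidence (weight is at least 16): on (l) the weight is 9, which does not reach 16, so (l) does not meet the standard.
  Stage III.2 not carried; the beneficiary fails its burden.
The trustee prevails on this issue.
Per-issue: Issue I → trustee; Issue II → trustee; Issue III → trustee. The beneficiary must prevail on at least one issue; overall, the trustee prevails.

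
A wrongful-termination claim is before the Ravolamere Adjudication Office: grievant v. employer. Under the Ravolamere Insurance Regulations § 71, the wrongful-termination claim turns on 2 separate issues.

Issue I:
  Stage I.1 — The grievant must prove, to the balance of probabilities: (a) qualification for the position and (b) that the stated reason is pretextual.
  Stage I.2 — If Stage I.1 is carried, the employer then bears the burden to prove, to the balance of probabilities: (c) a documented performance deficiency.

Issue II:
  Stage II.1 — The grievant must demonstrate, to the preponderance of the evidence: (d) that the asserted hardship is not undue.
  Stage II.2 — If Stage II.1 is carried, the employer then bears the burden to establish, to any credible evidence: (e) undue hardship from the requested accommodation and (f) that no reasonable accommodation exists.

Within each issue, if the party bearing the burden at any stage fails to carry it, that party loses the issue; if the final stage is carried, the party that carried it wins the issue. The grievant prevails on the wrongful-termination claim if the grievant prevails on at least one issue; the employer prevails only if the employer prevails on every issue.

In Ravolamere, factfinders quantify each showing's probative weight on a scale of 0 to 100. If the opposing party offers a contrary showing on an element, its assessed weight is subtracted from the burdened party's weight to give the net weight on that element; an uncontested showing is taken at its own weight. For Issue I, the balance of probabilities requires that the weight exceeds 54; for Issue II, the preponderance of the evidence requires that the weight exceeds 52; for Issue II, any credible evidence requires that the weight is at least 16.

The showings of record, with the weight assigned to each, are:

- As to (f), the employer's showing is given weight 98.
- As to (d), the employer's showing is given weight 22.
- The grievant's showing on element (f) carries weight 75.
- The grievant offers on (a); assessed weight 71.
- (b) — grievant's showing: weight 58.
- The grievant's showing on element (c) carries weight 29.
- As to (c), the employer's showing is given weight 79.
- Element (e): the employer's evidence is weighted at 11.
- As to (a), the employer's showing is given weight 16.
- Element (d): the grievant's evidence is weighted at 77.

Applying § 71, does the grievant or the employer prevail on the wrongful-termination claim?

grievant

— Issue I —
Stage I.1 (grievant, the balance of probabilities, weight exceeds 54): (a) net 71−16=55 > 54 — meets; (b) 58 > 54 — meets.
  Stage I.1 carried; the burden shifts to the employer.
Stage I.2 (employer, the balance of probabilities, weight exceeds 54): (c) net 79−29=50 ≤ 54 — fails.
  The employer does not carry Stage I.2.
The grievant prevails on this issue.
— Issue II —
Stage II.1 — burden on grievant; standard: the preponderance of the evidence (weight exceeds 52).
    (d): 77 − 22 = 55 > 52 [met]
  Stage II.1 is satisfied; the onus moves to the employer.
Stage II.2 — burden on employer; standard: any credible evidence (weight is at least 16).
    (e): 11 < 16 [not met]
    (f): 98 − 75 = 23 ≥ 16 [met]
  Stage II.2 not carried; the employer fails its burden.
So the grievant prevails on this issue.
Per-issue: Issue I → grievant; Issue II → grievant. The grievant must prevail on at least one issue; overall, the grievant prevails.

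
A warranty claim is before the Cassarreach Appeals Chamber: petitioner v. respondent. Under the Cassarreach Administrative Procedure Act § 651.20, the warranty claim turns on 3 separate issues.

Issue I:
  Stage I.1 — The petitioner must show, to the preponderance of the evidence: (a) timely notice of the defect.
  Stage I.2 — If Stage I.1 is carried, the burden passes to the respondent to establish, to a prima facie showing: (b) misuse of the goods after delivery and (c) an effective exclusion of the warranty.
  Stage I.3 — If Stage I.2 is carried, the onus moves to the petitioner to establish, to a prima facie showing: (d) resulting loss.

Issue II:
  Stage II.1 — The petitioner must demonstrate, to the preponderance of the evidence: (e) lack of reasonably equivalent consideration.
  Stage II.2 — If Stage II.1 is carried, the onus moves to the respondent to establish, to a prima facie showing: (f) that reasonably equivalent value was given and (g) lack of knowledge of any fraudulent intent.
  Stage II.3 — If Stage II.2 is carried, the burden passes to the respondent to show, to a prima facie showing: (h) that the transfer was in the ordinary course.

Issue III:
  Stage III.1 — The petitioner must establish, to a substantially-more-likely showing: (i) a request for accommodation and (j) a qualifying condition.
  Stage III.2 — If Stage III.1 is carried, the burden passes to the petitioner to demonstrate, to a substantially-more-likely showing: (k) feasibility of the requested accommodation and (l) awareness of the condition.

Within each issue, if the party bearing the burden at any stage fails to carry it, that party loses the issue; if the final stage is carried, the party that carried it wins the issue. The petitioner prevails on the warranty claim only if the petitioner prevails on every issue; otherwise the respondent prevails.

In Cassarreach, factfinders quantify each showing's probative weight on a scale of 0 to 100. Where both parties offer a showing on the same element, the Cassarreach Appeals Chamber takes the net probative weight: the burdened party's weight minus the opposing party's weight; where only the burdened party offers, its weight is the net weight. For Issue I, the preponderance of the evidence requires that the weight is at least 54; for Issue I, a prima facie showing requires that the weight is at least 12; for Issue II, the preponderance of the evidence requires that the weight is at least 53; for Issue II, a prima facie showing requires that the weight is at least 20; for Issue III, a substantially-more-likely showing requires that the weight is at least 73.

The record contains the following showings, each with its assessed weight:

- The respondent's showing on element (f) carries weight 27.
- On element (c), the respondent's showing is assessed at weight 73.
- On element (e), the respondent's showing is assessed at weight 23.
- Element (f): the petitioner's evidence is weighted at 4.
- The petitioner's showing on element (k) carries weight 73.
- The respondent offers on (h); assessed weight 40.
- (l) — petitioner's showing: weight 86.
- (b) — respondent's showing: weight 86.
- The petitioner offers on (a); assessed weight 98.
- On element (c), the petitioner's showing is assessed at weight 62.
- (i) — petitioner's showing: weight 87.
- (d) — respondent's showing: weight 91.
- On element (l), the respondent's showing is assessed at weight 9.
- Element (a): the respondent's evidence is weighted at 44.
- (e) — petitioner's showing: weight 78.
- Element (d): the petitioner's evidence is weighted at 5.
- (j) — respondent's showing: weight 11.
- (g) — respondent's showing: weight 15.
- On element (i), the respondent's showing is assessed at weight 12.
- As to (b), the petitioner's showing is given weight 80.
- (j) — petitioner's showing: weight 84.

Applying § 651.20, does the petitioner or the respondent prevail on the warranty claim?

— Issue I —
Stage I.1 (petitioner, the preponderance of the evidence, weight is at least 54): (a) net 98−44=54 ≥ 54 — meets.
  Stage I.1 carried; the burden shifts to the respondent.
Stage I.2 (respondent, a prima facie showing, weight is at least 12): (b) net 86−80=6 < 12 — fails; (c) net 73−62=11 < 12 — fails.
  The respondent does not carry Stage I.2.
The petitioner prevails on this issue.
— Issue II —
Stage II.1 (petitioner, the preponderance of the evidence, weight is at least 53): (e) net 78−23=55 ≥ 53 — meets.
  The petitioner carries Stage II.1; the respondent now bears the burden.
Stage II.2 (respondent, a prima facie showing, weight is at least 20): (f) net 27−4=23 ≥ 20 — meets; (g) 15 < 20 — fails.
  Stage II.2 not carried; the respondent fails its burden.
So the petitioner prevails on this issue.
— Issue III —
Stage III.1 (petitioner, a substantially-more-likely showing, weight is at least 73): (i) net 87−12=75 ≥ 73 — meets; (j) net 84−11=73 ≥ 73 — meets.
  Stage III.1 is satisfied; the petitioner continues to bear the burden.
Stage III.2 (petitioner, a substantially-more-likely showing, weight is at least 73): (k) 73 ≥ 73 — meets; (l) net 86−9=77 ≥ 73 — meets.
  Stage III.2 carried; the final stage is satisfied.
With every stage satisfied, the petitioner prevails on this issue.
Per-issue: Issue I → petitioner; Issue II → petitioner; Issue III → petitioner. The petitioner must prevail on every issue; overall, the petitioner prevails.

petitioner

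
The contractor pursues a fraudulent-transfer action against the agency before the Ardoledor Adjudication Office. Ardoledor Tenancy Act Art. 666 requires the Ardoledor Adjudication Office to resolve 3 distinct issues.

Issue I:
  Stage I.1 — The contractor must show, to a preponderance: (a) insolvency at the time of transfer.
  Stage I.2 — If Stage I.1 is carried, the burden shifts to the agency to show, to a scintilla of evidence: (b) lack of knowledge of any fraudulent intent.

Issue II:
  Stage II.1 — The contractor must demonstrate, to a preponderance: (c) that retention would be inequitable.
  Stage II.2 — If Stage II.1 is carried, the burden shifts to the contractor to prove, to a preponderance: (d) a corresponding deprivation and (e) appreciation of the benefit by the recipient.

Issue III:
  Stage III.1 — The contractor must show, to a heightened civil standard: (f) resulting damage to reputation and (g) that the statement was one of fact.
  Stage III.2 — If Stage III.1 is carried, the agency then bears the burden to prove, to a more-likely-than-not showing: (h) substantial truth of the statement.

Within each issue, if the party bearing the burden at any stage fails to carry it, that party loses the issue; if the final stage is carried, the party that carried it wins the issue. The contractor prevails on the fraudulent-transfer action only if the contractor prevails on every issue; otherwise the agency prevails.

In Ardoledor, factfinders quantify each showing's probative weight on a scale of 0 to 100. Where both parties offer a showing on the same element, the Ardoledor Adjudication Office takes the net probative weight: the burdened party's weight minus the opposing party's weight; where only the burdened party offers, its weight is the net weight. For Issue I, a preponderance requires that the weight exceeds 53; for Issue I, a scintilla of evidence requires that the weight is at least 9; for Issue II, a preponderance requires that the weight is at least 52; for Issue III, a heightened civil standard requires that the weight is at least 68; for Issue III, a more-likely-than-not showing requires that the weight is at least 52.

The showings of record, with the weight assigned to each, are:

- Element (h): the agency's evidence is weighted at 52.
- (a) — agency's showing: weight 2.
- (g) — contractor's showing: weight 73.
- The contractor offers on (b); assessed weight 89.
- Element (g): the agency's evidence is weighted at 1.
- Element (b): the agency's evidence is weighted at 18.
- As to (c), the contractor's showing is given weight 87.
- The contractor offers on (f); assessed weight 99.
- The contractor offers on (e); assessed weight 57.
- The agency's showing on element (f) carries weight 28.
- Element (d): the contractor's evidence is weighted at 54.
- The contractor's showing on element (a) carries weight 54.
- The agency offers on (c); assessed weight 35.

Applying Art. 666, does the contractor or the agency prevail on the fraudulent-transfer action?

agency

— Issue I —
Stage I.1 (contractor, a preponderance, weight exceeds 53): (a) net 54−2=52 ≤ 53 — fails.
  The contractor does not carry Stage I.1.
So the agency prevails on this issue.
— Issue II —
Stage II.1 (contractor, a preponderance, weight is at least 52): (c) net 87−35=52 ≥ 52 — meets.
  All elements met. The contractor retains the burden for Stage II.2.
Stage II.2 (contractor, a preponderance, weight is at least 52): (d) 54 ≥ 52 — meets; (e) 57 ≥ 52 — meets.
  All elements met at the final stage.
With every stage satisfied, the contractor prevails on this issue.
— Issue III —
Stage III.1 (contractor, a heightened civil standard, weight is at least 68): (f) net 99−28=71 ≥ 68 — meets; (g) net 73−1=72 ≥ 68 — meets.
  Stage III.1 carried; the burden shifts to the agency.
Stage III.2 (agency, a more-likely-than-not showing, weight is at least 52): (h) 52 ≥ 52 — meets.
  All elements met at the final stage.
Every stage carried; the agency prevails on this issue.
Per-issue: Issue I → agency; Issue II → contractor; Issue III → agency. The contractor must prevail on every issue; overall, the agency prevails.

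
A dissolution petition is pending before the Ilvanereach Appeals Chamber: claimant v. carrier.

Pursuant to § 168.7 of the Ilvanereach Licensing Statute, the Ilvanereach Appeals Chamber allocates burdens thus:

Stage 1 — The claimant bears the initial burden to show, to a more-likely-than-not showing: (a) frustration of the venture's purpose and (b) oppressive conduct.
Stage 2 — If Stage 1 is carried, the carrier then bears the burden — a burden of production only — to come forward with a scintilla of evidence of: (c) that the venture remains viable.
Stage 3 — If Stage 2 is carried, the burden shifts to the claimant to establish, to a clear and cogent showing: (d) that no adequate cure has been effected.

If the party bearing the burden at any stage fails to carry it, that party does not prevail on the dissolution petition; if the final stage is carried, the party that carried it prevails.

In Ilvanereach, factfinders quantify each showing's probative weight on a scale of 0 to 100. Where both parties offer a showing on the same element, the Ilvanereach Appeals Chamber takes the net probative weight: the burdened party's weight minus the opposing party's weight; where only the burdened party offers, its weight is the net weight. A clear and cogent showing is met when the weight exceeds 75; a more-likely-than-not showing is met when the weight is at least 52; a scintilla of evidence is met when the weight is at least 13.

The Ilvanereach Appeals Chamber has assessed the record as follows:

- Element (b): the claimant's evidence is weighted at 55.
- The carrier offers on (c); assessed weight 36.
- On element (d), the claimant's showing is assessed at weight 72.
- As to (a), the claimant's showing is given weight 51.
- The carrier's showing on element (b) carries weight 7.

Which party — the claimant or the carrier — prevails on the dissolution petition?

Stage 1 (claimant, a more-likely-than-not showing, weight is at least 52): (a) 51 < 52 — fails; (b) net 55−7=48 < 52 — fails.
  Not every element is met, so the claimant fails to carry Stage 1.
So the carrier prevails.

carrier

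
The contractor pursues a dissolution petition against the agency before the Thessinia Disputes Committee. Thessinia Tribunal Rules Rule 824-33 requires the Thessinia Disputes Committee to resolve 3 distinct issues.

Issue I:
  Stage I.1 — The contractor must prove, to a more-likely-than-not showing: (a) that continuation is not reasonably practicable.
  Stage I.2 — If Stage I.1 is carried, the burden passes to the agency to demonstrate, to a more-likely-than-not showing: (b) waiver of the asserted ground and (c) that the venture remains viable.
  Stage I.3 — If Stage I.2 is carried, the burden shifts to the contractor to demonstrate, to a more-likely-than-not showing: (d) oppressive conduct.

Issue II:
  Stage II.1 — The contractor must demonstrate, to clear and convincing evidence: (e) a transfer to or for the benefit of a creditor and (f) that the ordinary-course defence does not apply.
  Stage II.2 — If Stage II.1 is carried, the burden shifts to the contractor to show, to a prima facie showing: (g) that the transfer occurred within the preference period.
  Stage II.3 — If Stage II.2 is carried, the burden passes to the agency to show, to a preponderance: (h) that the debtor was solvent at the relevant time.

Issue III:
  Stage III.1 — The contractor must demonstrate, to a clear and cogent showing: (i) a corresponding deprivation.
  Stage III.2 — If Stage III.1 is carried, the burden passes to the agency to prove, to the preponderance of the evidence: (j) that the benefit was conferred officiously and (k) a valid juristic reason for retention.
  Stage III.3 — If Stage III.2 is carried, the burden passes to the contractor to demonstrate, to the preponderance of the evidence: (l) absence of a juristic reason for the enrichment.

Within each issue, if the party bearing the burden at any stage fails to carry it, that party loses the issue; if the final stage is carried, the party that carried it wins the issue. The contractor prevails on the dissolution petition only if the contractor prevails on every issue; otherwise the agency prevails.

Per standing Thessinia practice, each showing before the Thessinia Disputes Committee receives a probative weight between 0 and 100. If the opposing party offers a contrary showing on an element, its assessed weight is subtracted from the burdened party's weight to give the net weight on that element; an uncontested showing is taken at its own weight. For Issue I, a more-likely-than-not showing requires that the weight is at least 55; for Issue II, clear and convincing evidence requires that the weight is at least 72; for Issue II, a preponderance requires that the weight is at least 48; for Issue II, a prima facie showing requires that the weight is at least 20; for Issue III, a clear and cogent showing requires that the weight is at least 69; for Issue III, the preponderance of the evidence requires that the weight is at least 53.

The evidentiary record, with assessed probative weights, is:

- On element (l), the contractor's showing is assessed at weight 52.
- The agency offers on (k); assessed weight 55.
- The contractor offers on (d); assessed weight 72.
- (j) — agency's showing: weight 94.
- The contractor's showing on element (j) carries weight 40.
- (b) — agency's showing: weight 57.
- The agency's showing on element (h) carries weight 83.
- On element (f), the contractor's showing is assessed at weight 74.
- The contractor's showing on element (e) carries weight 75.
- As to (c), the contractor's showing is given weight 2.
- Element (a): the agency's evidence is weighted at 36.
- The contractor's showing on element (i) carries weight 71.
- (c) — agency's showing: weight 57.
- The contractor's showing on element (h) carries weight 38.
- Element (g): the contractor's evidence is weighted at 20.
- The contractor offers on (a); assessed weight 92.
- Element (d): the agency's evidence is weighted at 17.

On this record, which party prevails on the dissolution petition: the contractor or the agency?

— Issue I —
At Stage I.1 the contractor must meet a more-likely-than-not showing (weight is at least 55): on (a) the weight is 92 less the opposing 36 gives net 56, ≥ 55, so (a) meets the standard.
  The contractor carries Stage I.1; the agency now bears the burden.
At Stage I.2 the agency must meet a more-likely-than-not showing (weight is at least 55): on (b) the weight is 57, ≥ 55, so (b) meets the standard; on (c) the weight is 57 less the opposing 2 gives net 55, ≥ 55, so (c) meets the standard.
  Stage I.2 is satisfied; the onus moves to the contractor.
At Stage I.3 the contractor must meet a more-likely-than-not showing (weight is at least 55): on (d) the weight is 72 less the opposing 17 gives net 55, which does reach 55, so (d) meets the standard.
  Stage I.3 carried; the final stage is satisfied.
All stages carried — the contractor prevails on this issue.
— Issue II —
Stage II.1 — burden on contractor; standard: clear and convincing evidence (weight is at least 72).
    (e): 75 ≥ 72 [met]
    (f): 74 ≥ 72 [met]
  Stage II.1 carried; the burden remains with the contractor.
Stage II.2 — burden on contractor; standard: a prima facie showing (weight is at least 20).
    (g): 20 ≥ 20 [met]
  Stage II.2 carried; the burden shifts to the agency.
Stage II.3 — burden on agency; standard: a preponderance (weight is at least 48).
    (h): 83 − 38 = 45 < 48 [not met]
  Stage II.3 not carried; the agency fails its burden.
So the contractor prevails on this issue.
— Issue III —
Stage III.1 (contractor, a clear and cogent showing, weight is at least 69): (i) 71 ≥ 69 — meets.
  The contractor carries Stage III.1; the agency now bears the burden.
Stage III.2 (agency, the preponderance of the evidence, weight is at least 53): (j) net 94−40=54 ≥ 53 — meets; (k) 55 ≥ 53 — meets.
  Stage III.2 is satisfied; the onus moves to the contractor.
Stage III.3 (contractor, the preponderance of the evidence, weight is at least 53): (l) 52 < 53 — fails.
  The contractor does not carry Stage III.3.
So the agency prevails on this issue.
Per-issue: Issue I → contractor; Issue II → contractor; Issue III → agency. The contractor must prevail on every issue; overall, the agency prevails.

agency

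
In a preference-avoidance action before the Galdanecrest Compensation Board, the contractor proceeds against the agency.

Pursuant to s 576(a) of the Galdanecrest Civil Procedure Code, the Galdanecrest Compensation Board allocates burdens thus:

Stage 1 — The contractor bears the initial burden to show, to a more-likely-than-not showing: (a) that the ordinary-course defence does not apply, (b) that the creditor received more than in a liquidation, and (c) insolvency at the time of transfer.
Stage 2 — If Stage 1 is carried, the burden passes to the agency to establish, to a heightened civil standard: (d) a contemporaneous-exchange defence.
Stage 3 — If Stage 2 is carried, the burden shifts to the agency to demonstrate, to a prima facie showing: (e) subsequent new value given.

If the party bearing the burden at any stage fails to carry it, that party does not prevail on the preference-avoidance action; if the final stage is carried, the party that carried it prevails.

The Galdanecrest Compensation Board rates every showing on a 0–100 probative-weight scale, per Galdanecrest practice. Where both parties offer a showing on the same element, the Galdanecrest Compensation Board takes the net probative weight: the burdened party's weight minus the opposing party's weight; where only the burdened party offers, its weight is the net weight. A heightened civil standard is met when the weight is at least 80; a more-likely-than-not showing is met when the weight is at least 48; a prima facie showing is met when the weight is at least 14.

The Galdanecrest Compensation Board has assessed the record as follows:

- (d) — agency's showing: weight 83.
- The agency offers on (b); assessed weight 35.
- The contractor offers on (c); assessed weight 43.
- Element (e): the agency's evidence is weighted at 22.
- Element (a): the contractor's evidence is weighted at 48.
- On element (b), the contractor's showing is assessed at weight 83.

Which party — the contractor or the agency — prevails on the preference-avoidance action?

Stage 1 — burden on contractor; standard: a more-likely-than-not showing (weight is at least 48).
    (a): 48 ≥ 48 [met]
    (b): 83 − 35 = 48 ≥ 48 [met]
    (c): 43 < 48 [not met]
  Stage 1 not carried; the contractor fails its burden.
So the agency prevails.

agency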